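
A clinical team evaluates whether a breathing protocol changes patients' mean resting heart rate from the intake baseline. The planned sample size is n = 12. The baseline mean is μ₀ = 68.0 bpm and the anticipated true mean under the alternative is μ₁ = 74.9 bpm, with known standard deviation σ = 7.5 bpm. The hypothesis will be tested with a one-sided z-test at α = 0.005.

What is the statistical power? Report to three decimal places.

Standardized effect: d = |μ₁ − μ₀| / σ = |74.9 − 68.0| / 7.5 = 0.9200
Noncentrality parameter: δ = d·√n = 0.9200 × √12 = 3.1870
One-sided α = 0.005 → critical value z_{0.005} = 2.576.
Power = Φ(δ − 2.576) = Φ(0.611) = 0.7294.

Power ≈ 0.729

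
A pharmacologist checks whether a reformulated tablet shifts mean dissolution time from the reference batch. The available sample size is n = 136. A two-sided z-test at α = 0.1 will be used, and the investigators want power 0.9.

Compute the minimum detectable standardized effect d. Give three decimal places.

d ≈ 0.251

Required noncentrality: δ = z_{0.05} + z_{0.10} = 1.645 + 1.282 = 2.926.
(Lower-tail contribution to power is negligible for δ > 0.)
δ = d·√n ⇒ d = δ/√n = 2.926/√136 = 0.2509.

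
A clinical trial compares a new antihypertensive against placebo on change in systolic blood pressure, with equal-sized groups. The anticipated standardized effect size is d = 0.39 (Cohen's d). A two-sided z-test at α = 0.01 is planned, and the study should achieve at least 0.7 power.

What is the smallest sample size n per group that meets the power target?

Set Φ(δ − 2.576) = 0.7; then δ − 2.576 = Φ⁻¹(0.7) = 0.524, giving δ = 3.100.
(Ignoring the negligible lower-tail rejection probability gives the usual closed-form inversion.)
δ = d·√(n/2) ⇒ n = 2(δ/d)² = 2 × (3.100 / 0.39)² = 126.38.
Round up to the next whole unit.

n = 127 per group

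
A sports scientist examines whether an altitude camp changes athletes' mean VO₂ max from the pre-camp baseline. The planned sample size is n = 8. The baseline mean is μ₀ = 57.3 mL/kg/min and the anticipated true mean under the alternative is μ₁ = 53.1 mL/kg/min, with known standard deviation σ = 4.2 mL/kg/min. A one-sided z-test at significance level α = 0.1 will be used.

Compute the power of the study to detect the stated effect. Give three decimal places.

Power ≈ 0.939

Standardized effect: d = |μ₁ − μ₀| / σ = |53.1 − 57.3| / 4.2 = 1.0000
Noncentrality parameter: δ = d·√n = 1.0000 × √8 = 2.8284
One-sided α = 0.1 → critical value z_{0.1} = 1.282.
Power = P(Z > 1.282 − δ) = Φ(1.547) = 0.9391.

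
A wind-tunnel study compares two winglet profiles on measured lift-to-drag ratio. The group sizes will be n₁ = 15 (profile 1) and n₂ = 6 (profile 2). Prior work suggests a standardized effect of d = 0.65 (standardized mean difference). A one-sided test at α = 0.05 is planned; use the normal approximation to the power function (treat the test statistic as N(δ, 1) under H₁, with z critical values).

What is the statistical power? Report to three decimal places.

Noncentrality parameter: λ = d / √(1/n₁ + 1/n₂) = 0.65 / √(1/15 + 1/6) = 1.3456
One-sided α = 0.05 → critical value z_{0.05} = 1.645.
Power = P(Z > 1.645 − λ) = Φ(-0.299) = 0.3824.

Power ≈ 0.382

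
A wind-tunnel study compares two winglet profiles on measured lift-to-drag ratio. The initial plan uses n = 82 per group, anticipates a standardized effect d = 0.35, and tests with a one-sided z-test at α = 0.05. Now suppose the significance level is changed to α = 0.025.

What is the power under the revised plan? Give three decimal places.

δ = d·√(n/2) = 0.35 × √(82/2) = 2.2411 (unchanged). New critical value: z_{0.025} = 1.960.
Revised power = Φ(δ − 1.960) = Φ(0.281) = 0.6107.

Power ≈ 0.611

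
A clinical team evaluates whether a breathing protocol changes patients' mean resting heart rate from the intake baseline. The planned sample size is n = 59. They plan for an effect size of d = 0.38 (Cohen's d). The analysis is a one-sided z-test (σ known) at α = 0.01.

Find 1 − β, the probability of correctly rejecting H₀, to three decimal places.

Power ≈ 0.723

Noncentrality parameter: δ = d·√n = 0.38 × √59 = 2.9188
Critical value for a one-sided test at α = 0.01: z_α = 2.326.
Power = Φ(δ − 2.326) = Φ(0.592) = 0.7232.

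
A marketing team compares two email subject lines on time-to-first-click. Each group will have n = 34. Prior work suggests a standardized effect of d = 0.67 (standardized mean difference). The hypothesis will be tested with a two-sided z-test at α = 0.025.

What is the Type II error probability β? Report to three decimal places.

Noncentrality parameter: δ = d·√(n/2) = 0.67 × √(34/2) = 2.7625
Critical value for a two-sided test at α = 0.025: z_{α/2} = 2.241.
Power = Φ(δ − 2.241) + Φ(−δ − 2.241) = Φ(0.521) + Φ(-5.004) = 0.6988 + 0.0000 = 0.6988.
Type II error: β = 1 − power = 1 − 0.6988 = 0.3012.

β ≈ 0.301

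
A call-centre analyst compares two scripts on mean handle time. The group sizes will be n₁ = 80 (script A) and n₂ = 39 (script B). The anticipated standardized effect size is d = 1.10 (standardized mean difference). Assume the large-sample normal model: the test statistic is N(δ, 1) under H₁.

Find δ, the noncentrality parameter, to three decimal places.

δ = d / √(1/n₁ + 1/n₂) = 1.10 / √(1/80 + 1/39) = 5.6324

δ ≈ 5.632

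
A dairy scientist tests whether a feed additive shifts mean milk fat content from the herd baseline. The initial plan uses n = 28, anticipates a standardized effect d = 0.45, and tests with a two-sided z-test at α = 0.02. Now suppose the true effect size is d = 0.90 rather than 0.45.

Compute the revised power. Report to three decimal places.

Power ≈ 0.993

With d = 0.90: δ = d·√n = 0.90 × √28 = 4.7624. Critical value z_{0.01} = 2.326.
Revised power = Φ(δ − 2.326) + Φ(−δ − 2.326) = Φ(2.436) + Φ(-7.089) = 0.9926 + 0.0000 = 0.9926.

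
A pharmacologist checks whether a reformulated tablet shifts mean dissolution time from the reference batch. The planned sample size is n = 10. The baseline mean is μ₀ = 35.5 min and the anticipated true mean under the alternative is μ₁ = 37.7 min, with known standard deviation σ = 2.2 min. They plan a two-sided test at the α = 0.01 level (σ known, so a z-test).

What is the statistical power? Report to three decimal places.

Power ≈ 0.721

Standardized effect: d = |μ₁ − μ₀| / σ = |37.7 − 35.5| / 2.2 = 1.0000
Noncentrality parameter: δ = d·√n = 1.0000 × √10 = 3.1623
Critical value for a two-sided test at α = 0.01: z_{α/2} = 2.576.
Power = Φ(δ − 2.576) + Φ(−δ − 2.576) = Φ(0.586) + Φ(-5.738) = 0.7212 + 0.0000 = 0.7212.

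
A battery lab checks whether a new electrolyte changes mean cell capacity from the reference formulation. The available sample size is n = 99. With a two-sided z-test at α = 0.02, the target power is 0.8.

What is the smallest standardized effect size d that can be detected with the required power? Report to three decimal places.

d ≈ 0.318

Required noncentrality: δ = z_{0.01} + z_{0.20} = 2.326 + 0.842 = 3.168.
(Lower-tail contribution to power is negligible for δ > 0.)
δ = d·√n ⇒ d = δ/√n = 3.168/√99 = 0.3184.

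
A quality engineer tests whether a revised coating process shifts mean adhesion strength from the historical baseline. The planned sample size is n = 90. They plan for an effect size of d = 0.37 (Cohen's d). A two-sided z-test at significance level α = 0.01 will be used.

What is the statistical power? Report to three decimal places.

Noncentrality parameter: δ = d·√n = 0.37 × √90 = 3.5101
Two-sided α = 0.01 → critical value z_{0.005} = 2.576.
Power = Φ(δ − 2.576) + Φ(−δ − 2.576) = Φ(0.934) + Φ(-6.086) = 0.8249 + 0.0000 = 0.8249.

Power ≈ 0.825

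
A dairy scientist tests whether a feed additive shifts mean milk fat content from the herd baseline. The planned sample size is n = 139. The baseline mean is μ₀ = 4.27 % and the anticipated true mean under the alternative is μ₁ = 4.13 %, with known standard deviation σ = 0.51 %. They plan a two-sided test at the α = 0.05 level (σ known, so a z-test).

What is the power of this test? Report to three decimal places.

Standardized effect: d = |μ₁ − μ₀| / σ = |4.13 − 4.27| / 0.51 = 0.2745
Noncentrality parameter: δ = d·√n = 0.2745 × √139 = 3.2364
Critical value for a two-sided test at α = 0.05: z_{α/2} = 1.960.
Power = Φ(δ − 1.960) + Φ(−δ − 1.960) = Φ(1.276) + Φ(-5.196) = 0.8991 + 0.0000 = 0.8991.

Power ≈ 0.899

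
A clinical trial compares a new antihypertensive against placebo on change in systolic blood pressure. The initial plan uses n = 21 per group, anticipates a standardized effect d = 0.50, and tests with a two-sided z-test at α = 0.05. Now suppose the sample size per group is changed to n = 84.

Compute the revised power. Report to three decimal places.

Power ≈ 0.900

With n = 84 per group: δ = d·√(n/2) = 0.50 × √(84/2) = 3.2404. Critical value z_{0.025} = 1.960.
Revised power = Φ(δ − 1.960) + Φ(−δ − 1.960) = Φ(1.280) + Φ(-5.200) = 0.8998 + 0.0000 = 0.8998.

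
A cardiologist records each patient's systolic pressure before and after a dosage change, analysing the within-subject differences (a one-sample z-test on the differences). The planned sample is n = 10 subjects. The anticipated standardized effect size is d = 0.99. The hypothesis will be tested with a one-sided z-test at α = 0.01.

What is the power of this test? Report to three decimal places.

Noncentrality parameter: δ = d·√n = 0.99 × √10 = 3.1307
Critical value for a one-sided test at α = 0.01: z_α = 2.326.
Power = Φ(δ − 2.326) = Φ(0.804) = 0.7894.

Power ≈ 0.789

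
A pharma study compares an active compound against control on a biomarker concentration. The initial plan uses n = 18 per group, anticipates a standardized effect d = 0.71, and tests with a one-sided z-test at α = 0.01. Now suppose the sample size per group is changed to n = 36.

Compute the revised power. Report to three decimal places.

With n = 36 per group: δ = d·√(n/2) = 0.71 × √(36/2) = 3.0123. Critical value z_{0.01} = 2.326.
Revised power = P(Z > 2.326 − δ) = Φ(0.686) = 0.7536.

Power ≈ 0.754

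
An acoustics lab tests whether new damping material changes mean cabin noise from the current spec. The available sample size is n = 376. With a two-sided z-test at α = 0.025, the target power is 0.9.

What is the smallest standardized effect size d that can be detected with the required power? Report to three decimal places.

d ≈ 0.182

Need Φ(δ − 2.241) = 0.9, so δ = 2.241 + 1.282 = 3.523.
(The second rejection-region term Φ(−δ − z_{α/2}) is negligible and dropped.)
δ = d·√n ⇒ d = δ/√n = 3.523/√376 = 0.1817.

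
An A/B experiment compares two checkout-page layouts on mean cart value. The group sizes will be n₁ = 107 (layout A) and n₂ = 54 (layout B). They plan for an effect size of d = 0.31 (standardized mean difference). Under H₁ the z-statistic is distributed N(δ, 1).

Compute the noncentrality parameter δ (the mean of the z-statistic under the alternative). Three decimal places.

δ ≈ 1.857

δ = d / √(1/n₁ + 1/n₂) = 0.31 / √(1/107 + 1/54) = 1.8571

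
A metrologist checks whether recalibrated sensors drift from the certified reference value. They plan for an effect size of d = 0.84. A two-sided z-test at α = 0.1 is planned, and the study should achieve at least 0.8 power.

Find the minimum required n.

n = 9

For power 0.8 need Φ(δ − z_{0.05}) = 0.8, so δ = z_{0.05} + z_{0.20} = 1.645 + 0.842 = 2.486.
(For δ > 0 the lower-tail rejection region contributes negligibly to power, so the one-term inversion is standard.)
δ = d·√n ⇒ n = (δ/d)² = (2.486 / 0.84)² = 8.76.
Rounding up, n = 9.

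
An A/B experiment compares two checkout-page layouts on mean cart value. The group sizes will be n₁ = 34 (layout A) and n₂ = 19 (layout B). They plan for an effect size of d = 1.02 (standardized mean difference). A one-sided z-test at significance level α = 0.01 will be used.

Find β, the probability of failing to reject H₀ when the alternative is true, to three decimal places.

Noncentrality parameter: λ = d / √(1/n₁ + 1/n₂) = 1.02 / √(1/34 + 1/19) = 3.5611
Critical value for a one-sided test at α = 0.01: z_α = 2.326.
Power = Φ(λ − 2.326) = Φ(1.235) = 0.8915.
Type II error: β = 1 − power = 1 − 0.8915 = 0.1085.

β ≈ 0.108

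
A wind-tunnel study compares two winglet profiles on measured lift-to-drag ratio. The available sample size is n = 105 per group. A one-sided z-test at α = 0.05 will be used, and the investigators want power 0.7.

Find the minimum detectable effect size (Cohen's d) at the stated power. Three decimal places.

Need Φ(δ − 1.645) = 0.7, so δ = 1.645 + 0.524 = 2.169.
δ = d·√(n/2) ⇒ d = δ/√(n/2) = 2.169/√(105/2) = 0.2994.

d ≈ 0.299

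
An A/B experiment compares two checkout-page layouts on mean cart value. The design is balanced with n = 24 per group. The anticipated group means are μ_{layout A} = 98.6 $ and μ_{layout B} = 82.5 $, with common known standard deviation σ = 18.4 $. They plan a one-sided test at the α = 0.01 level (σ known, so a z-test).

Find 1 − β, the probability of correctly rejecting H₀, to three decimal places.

Standardized effect: d = |μ_{layout A} − μ_{layout B}| / σ = |98.6 − 82.5| / 18.4 = 0.8750
Noncentrality parameter: δ = d·√(n/2) = 0.8750 × √(24/2) = 3.0311
One-sided α = 0.01 → critical value z_{0.01} = 2.326.
Power = Φ(δ − 2.326) = Φ(0.705) = 0.7595.

Power ≈ 0.760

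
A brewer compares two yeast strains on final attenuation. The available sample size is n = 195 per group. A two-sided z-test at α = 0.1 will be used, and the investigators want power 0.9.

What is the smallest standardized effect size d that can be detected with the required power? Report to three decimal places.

d ≈ 0.296

Required noncentrality: δ = z_{0.05} + z_{0.10} = 1.645 + 1.282 = 2.926.
(Lower-tail contribution to power is negligible for δ > 0.)
δ = d·√(n/2) ⇒ d = δ/√(n/2) = 2.926/√(195/2) = 0.2964.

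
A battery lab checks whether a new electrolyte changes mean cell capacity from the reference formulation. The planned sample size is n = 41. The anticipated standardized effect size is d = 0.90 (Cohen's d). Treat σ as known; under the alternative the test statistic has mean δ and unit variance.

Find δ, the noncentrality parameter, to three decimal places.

δ = d·√n = 0.90 × √41 = 5.7628

δ ≈ 5.763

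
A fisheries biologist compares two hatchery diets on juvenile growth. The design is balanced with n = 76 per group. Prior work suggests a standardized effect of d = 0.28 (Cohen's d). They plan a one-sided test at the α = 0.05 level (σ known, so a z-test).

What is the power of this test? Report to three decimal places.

Noncentrality parameter: δ = d·√(n/2) = 0.28 × √(76/2) = 1.7260
One-sided α = 0.05 → critical value z_{0.05} = 1.645.
Power = P(Z > 1.645 − δ) = Φ(0.081) = 0.5324.

Power ≈ 0.532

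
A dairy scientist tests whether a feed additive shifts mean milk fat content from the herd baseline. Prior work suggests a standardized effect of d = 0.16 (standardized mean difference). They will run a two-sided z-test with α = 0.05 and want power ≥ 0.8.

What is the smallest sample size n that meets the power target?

n = 307

Set Φ(δ − 1.960) = 0.8; then δ − 1.960 = Φ⁻¹(0.8) = 0.842, giving δ = 2.802.
(Ignoring the negligible lower-tail rejection probability gives the usual closed-form inversion.)
δ = d·√n ⇒ n = (δ/d)² = (2.802 / 0.16)² = 306.60.
Rounding up, n = 307.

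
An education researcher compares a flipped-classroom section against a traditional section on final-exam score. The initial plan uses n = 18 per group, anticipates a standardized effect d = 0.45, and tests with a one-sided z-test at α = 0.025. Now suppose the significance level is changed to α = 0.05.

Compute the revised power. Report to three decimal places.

δ = d·√(n/2) = 0.45 × √(18/2) = 1.3500 (unchanged). New critical value: z_{0.05} = 1.645.
Revised power = Φ(δ − 1.645) = Φ(-0.295) = 0.3841.

Power ≈ 0.384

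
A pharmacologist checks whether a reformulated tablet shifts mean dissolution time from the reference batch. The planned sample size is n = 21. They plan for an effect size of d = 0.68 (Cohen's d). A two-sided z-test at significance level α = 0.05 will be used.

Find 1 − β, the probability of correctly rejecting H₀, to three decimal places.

Power ≈ 0.876

Noncentrality parameter: δ = d·√n = 0.68 × √21 = 3.1162
Critical value for a two-sided test at α = 0.05: z_{α/2} = 1.960.
Power = Φ(δ − 1.960) + Φ(−δ − 1.960) = Φ(1.156) + Φ(-5.076) = 0.8762 + 0.0000 = 0.8762.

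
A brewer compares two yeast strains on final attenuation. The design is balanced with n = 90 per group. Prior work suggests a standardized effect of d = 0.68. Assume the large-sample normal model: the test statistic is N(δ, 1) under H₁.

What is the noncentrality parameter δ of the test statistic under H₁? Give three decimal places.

δ = d·√(n/2) = 0.68 × √(90/2) = 4.5616

δ ≈ 4.562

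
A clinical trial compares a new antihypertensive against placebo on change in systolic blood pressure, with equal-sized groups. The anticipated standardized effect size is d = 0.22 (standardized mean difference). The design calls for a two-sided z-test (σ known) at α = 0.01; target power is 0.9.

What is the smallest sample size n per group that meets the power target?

n = 615 per group

Set Φ(δ − 2.576) = 0.9; then δ − 2.576 = Φ⁻¹(0.9) = 1.282, giving δ = 3.857.
(For δ > 0 the lower-tail rejection region contributes negligibly to power, so the one-term inversion is standard.)
δ = d·√(n/2) ⇒ n = 2(δ/d)² = 2 × (3.857 / 0.22)² = 614.85.
Round up to the next whole unit.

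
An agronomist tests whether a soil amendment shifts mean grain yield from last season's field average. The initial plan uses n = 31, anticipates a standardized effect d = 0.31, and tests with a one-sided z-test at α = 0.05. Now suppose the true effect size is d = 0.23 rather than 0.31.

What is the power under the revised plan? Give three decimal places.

With d = 0.23: δ = d·√n = 0.23 × √31 = 1.2806. Critical value z_{0.05} = 1.645.
Revised power = Φ(δ − 1.645) = Φ(-0.364) = 0.3578.

Power ≈ 0.358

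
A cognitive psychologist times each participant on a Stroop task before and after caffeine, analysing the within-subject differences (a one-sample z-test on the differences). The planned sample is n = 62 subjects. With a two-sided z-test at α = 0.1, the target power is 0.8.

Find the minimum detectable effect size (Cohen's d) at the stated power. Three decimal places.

d ≈ 0.316

Required noncentrality: δ = z_{0.05} + z_{0.20} = 1.645 + 0.842 = 2.486.
(The second rejection-region term Φ(−δ − z_{α/2}) is negligible and dropped.)
δ = d·√n ⇒ d = δ/√n = 2.486/√62 = 0.3158.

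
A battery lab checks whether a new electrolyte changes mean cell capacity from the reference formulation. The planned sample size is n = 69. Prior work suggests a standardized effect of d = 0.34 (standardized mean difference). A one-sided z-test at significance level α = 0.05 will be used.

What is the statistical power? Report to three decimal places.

Power ≈ 0.881

Noncentrality parameter: δ = d·√n = 0.34 × √69 = 2.8243
Critical value for a one-sided test at α = 0.05: z_α = 1.645.
Power = Φ(δ − 1.645) = Φ(1.179) = 0.8809.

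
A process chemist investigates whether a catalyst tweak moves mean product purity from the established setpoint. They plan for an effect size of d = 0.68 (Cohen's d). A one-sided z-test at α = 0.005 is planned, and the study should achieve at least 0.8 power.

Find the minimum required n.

n = 26

Set Φ(δ − 2.576) = 0.8; then δ − 2.576 = Φ⁻¹(0.8) = 0.842, giving δ = 3.417.
δ = d·√n ⇒ n = (δ/d)² = (3.417 / 0.68)² = 25.26.
Rounding up, n = 26.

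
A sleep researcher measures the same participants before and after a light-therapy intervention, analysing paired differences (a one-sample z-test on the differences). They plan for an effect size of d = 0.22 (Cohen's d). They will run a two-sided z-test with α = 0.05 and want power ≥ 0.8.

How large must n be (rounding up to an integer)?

For power 0.8 need Φ(δ − z_{0.025}) = 0.8, so δ = z_{0.025} + z_{0.20} = 1.960 + 0.842 = 2.802.
(For δ > 0 the lower-tail rejection region contributes negligibly to power, so the one-term inversion is standard.)
δ = d·√n ⇒ n = (δ/d)² = (2.802 / 0.22)² = 162.17.
Rounding up, n = 163.

n = 163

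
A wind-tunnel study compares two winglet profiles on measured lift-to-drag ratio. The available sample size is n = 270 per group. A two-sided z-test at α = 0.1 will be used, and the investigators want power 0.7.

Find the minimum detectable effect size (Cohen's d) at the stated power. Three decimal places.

Need Φ(δ − 1.645) = 0.7, so δ = 1.645 + 0.524 = 2.169.
(Lower-tail contribution to power is negligible for δ > 0.)
δ = d·√(n/2) ⇒ d = δ/√(n/2) = 2.169/√(270/2) = 0.1867.

d ≈ 0.187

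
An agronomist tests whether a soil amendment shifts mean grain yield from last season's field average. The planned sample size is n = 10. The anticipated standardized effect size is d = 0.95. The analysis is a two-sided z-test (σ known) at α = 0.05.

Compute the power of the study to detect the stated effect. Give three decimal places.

Noncentrality parameter: δ = d·√n = 0.95 × √10 = 3.0042
Two-sided α = 0.05 → critical value z_{0.025} = 1.960.
Power = Φ(δ − 1.960) + Φ(−δ − 1.960) = Φ(1.044) + Φ(-4.964) = 0.8518 + 0.0000 = 0.8518.

Power ≈ 0.852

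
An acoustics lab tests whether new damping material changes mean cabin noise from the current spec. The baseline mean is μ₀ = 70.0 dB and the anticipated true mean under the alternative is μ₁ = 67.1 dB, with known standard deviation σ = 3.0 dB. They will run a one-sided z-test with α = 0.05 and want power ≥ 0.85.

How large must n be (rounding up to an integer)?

n = 8

Standardized effect: d = |μ₁ − μ₀| / σ = |67.1 − 70.0| / 3.0 = 0.9667
For power 0.85 need Φ(δ − z_{0.05}) = 0.85, so δ = z_{0.05} + z_{0.15} = 1.645 + 1.036 = 2.681.
δ = d·√n ⇒ n = (δ/d)² = (2.681 / 0.9667)² = 7.69.
Rounding up, n = 8.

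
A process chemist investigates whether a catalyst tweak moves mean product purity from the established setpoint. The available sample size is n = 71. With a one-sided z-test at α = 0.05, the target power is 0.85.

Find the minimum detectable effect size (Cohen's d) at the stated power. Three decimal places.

Need Φ(δ − 1.645) = 0.85, so δ = 1.645 + 1.036 = 2.681.
δ = d·√n ⇒ d = δ/√n = 2.681/√71 = 0.3182.

d ≈ 0.318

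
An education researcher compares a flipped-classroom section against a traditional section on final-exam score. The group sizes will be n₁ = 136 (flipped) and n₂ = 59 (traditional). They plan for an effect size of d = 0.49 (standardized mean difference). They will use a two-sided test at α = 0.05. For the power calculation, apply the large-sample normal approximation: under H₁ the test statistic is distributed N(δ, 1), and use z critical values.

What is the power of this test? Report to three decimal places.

Power ≈ 0.882

Noncentrality parameter: δ = d / √(1/n₁ + 1/n₂) = 0.49 / √(1/136 + 1/59) = 3.1432
Two-sided α = 0.05 → critical value z_{0.025} = 1.960.
Power = Φ(δ − 1.960) + Φ(−δ − 1.960) = Φ(1.183) + Φ(-5.103) = 0.8816 + 0.0000 = 0.8816.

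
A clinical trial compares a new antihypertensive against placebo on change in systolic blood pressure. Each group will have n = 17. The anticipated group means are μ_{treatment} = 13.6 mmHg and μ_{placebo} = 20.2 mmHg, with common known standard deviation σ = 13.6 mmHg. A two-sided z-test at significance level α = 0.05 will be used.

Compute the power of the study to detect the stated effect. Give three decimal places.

Power ≈ 0.293

Standardized effect: d = |μ_{treatment} − μ_{placebo}| / σ = |13.6 − 20.2| / 13.6 = 0.4853
Noncentrality parameter: δ = d·√(n/2) = 0.4853 × √(17/2) = 1.4149
Critical value for a two-sided test at α = 0.05: z_{α/2} = 1.960.
Power = Φ(δ − 1.960) + Φ(−δ − 1.960) = Φ(-0.545) + Φ(-3.375) = 0.2928 + 0.0004 = 0.2932.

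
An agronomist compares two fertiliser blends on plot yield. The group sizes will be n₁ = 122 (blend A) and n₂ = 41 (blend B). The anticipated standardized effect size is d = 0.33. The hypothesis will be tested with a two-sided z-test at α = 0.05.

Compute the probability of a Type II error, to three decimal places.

β ≈ 0.552

Noncentrality parameter: δ = d / √(1/n₁ + 1/n₂) = 0.33 / √(1/122 + 1/41) = 1.8281
Critical value for a two-sided test at α = 0.05: z_{α/2} = 1.960.
Power = Φ(δ − 1.960) + Φ(−δ − 1.960) = Φ(-0.132) + Φ(-3.788) = 0.4475 + 0.0001 = 0.4476.
Type II error: β = 1 − power = 1 − 0.4476 = 0.5524.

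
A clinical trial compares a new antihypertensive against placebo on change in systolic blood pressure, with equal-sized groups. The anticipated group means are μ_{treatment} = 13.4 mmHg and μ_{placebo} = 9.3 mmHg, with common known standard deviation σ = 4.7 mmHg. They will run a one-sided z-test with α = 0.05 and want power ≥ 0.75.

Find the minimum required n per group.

Standardized effect: d = |μ_{treatment} − μ_{placebo}| / σ = |13.4 − 9.3| / 4.7 = 0.8723
For power 0.75 need Φ(δ − z_{0.05}) = 0.75, so δ = z_{0.05} + z_{0.25} = 1.645 + 0.674 = 2.319.
δ = d·√(n/2) ⇒ n = 2(δ/d)² = 2 × (2.319 / 0.8723)² = 14.14.
Round up to the next whole unit.

n = 15 per group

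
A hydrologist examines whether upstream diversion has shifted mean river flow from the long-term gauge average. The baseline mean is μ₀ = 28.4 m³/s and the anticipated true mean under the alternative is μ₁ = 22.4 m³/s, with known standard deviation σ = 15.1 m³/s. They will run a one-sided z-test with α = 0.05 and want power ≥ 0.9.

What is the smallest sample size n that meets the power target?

Standardized effect: d = |μ₁ − μ₀| / σ = |22.4 − 28.4| / 15.1 = 0.3974
For power 0.9 need Φ(δ − z_{0.05}) = 0.9, so δ = z_{0.05} + z_{0.10} = 1.645 + 1.282 = 2.926.
δ = d·√n ⇒ n = (δ/d)² = (2.926 / 0.3974)² = 54.24.
Round up to the next whole unit.

n = 55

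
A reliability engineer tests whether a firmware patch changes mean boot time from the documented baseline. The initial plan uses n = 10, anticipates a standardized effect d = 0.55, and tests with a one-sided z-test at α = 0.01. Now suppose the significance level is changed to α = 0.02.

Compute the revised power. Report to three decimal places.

δ = d·√n = 0.55 × √10 = 1.7393 (unchanged). New critical value: z_{0.02} = 2.054.
Revised power = Φ(δ − 2.054) = Φ(-0.314) = 0.3766.

Power ≈ 0.377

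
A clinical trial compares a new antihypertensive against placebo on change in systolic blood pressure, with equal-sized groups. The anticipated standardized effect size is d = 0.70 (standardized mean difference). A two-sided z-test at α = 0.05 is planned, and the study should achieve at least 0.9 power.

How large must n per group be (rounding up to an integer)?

n = 43 per group

For power 0.9 need Φ(δ − z_{0.025}) = 0.9, so δ = z_{0.025} + z_{0.10} = 1.960 + 1.282 = 3.242.
(Ignoring the negligible lower-tail rejection probability gives the usual closed-form inversion.)
δ = d·√(n/2) ⇒ n = 2(δ/d)² = 2 × (3.242 / 0.70)² = 42.89.
Round up to the next whole unit.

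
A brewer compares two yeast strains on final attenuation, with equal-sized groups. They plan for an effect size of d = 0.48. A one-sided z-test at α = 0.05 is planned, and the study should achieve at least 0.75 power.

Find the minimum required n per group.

n = 47 per group

Set Φ(δ − 1.645) = 0.75; then δ − 1.645 = Φ⁻¹(0.75) = 0.674, giving δ = 2.319.
δ = d·√(n/2) ⇒ n = 2(δ/d)² = 2 × (2.319 / 0.48)² = 46.70.
Round up to the next whole unit.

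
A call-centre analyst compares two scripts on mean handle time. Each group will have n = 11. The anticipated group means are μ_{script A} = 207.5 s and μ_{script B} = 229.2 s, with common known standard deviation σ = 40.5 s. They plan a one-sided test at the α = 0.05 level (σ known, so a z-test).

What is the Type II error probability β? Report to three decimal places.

β ≈ 0.651

Standardized effect: d = |μ_{script A} − μ_{script B}| / σ = |207.5 − 229.2| / 40.5 = 0.5358
Noncentrality parameter: δ = d·√(n/2) = 0.5358 × √(11/2) = 1.2566
Critical value for a one-sided test at α = 0.05: z_α = 1.645.
Power = P(Z > 1.645 − δ) = Φ(-0.388) = 0.3489.
Type II error: β = 1 − power = 1 − 0.3489 = 0.6511.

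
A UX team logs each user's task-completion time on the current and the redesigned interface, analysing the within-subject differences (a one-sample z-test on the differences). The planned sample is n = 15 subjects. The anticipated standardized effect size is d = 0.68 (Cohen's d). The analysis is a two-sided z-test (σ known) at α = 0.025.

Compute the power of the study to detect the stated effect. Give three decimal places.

Power ≈ 0.653

Noncentrality parameter: δ = d·√n = 0.68 × √15 = 2.6336
Two-sided α = 0.025 → critical value z_{0.0125} = 2.241.
Power = Φ(δ − 2.241) + Φ(−δ − 2.241) = Φ(0.392) + Φ(-4.875) = 0.6526 + 0.0000 = 0.6526.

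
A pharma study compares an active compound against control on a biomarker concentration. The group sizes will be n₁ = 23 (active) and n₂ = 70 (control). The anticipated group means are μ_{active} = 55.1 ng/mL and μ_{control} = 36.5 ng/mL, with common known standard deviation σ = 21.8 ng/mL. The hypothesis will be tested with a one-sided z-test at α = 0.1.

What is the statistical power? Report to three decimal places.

Standardized effect: d = |μ_{active} − μ_{control}| / σ = |55.1 − 36.5| / 21.8 = 0.8532
Noncentrality parameter: δ = d / √(1/n₁ + 1/n₂) = 0.8532 / √(1/23 + 1/70) = 3.5500
Critical value for a one-sided test at α = 0.1: z_α = 1.282.
Power = P(Z > 1.282 − δ) = Φ(2.268) = 0.9883.

Power ≈ 0.988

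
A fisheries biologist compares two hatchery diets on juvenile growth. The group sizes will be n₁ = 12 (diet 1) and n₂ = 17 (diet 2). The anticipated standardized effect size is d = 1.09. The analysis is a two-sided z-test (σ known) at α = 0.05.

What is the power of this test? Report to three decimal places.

Power ≈ 0.824

Noncentrality parameter: δ = d / √(1/n₁ + 1/n₂) = 1.09 / √(1/12 + 1/17) = 2.8910
Two-sided α = 0.05 → critical value z_{0.025} = 1.960.
Power = Φ(δ − 1.960) + Φ(−δ − 1.960) = Φ(0.931) + Φ(-4.851) = 0.8241 + 0.0000 = 0.8241.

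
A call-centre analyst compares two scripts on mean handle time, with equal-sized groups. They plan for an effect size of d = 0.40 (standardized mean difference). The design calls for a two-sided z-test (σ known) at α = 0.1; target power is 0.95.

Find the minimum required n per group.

Set Φ(δ − 1.645) = 0.95; then δ − 1.645 = Φ⁻¹(0.95) = 1.645, giving δ = 3.290.
(The Φ(−δ − z_{α/2}) term is vanishingly small for δ > 0 and is dropped in the standard sample-size formula.)
δ = d·√(n/2) ⇒ n = 2(δ/d)² = 2 × (3.290 / 0.40)² = 135.28.
Rounding up, n = 136 per group.

n = 136 per group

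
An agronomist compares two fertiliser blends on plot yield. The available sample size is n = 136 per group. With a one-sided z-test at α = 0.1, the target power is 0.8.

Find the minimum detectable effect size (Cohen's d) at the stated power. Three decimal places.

Required noncentrality: δ = z_{0.1} + z_{0.20} = 1.282 + 0.842 = 2.123.
δ = d·√(n/2) ⇒ d = δ/√(n/2) = 2.123/√(136/2) = 0.2575.

d ≈ 0.257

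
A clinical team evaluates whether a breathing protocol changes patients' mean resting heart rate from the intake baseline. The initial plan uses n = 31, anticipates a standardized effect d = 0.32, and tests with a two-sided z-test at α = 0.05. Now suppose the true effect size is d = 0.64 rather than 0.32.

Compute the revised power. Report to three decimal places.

Power ≈ 0.946

With d = 0.64: δ = d·√n = 0.64 × √31 = 3.5634. Critical value z_{0.025} = 1.960.
Revised power = Φ(δ − 1.960) + Φ(−δ − 1.960) = Φ(1.603) + Φ(-5.523) = 0.9456 + 0.0000 = 0.9456.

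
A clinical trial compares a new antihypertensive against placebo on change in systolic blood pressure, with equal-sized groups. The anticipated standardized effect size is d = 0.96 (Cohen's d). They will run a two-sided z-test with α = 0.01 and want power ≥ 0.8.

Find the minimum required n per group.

Set Φ(δ − 2.576) = 0.8; then δ − 2.576 = Φ⁻¹(0.8) = 0.842, giving δ = 3.417.
(The Φ(−δ − z_{α/2}) term is vanishingly small for δ > 0 and is dropped in the standard sample-size formula.)
δ = d·√(n/2) ⇒ n = 2(δ/d)² = 2 × (3.417 / 0.96)² = 25.34.
Round up to the next whole unit.

n = 26 per group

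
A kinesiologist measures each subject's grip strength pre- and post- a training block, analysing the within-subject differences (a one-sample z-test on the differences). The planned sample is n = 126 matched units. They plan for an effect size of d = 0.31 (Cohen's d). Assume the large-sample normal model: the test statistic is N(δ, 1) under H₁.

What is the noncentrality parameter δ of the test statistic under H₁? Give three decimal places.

δ ≈ 3.480

δ = d·√n = 0.31 × √126 = 3.4797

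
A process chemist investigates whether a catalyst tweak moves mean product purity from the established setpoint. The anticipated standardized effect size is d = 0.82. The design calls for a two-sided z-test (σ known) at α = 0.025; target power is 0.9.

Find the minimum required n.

n = 19

For power 0.9 need Φ(δ − z_{0.0125}) = 0.9, so δ = z_{0.0125} + z_{0.10} = 2.241 + 1.282 = 3.523.
(The Φ(−δ − z_{α/2}) term is vanishingly small for δ > 0 and is dropped in the standard sample-size formula.)
δ = d·√n ⇒ n = (δ/d)² = (3.523 / 0.82)² = 18.46.
Round up to the next whole unit.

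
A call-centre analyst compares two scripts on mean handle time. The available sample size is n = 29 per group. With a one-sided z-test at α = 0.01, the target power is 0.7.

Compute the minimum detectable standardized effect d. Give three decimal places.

Required noncentrality: δ = z_{0.01} + z_{0.30} = 2.326 + 0.524 = 2.851.
δ = d·√(n/2) ⇒ d = δ/√(n/2) = 2.851/√(29/2) = 0.7486.

d ≈ 0.749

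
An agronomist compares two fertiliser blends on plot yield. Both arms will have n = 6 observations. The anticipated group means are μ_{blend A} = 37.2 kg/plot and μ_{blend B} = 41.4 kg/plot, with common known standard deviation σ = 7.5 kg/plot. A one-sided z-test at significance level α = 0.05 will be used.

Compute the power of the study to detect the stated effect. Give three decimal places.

Power ≈ 0.250

Standardized effect: d = |μ_{blend A} − μ_{blend B}| / σ = |37.2 − 41.4| / 7.5 = 0.5600
Noncentrality parameter: δ = d·√(n/2) = 0.5600 × √(6/2) = 0.9699
One-sided α = 0.05 → critical value z_{0.05} = 1.645.
Power = Φ(δ − 1.645) = Φ(-0.675) = 0.2499.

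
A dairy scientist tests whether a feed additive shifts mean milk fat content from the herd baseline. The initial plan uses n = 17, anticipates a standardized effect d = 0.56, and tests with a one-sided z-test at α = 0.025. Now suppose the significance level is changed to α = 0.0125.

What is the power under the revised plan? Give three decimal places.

Power ≈ 0.527

δ = d·√n = 0.56 × √17 = 2.3089 (unchanged). New critical value: z_{0.0125} = 2.241.
Revised power = Φ(δ − 2.241) = Φ(0.068) = 0.5269.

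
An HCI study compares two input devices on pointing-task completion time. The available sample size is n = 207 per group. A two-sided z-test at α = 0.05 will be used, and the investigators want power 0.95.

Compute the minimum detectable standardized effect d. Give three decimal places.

Required noncentrality: δ = z_{0.025} + z_{0.05} = 1.960 + 1.645 = 3.605.
(The second rejection-region term Φ(−δ − z_{α/2}) is negligible and dropped.)
δ = d·√(n/2) ⇒ d = δ/√(n/2) = 3.605/√(207/2) = 0.3543.

d ≈ 0.354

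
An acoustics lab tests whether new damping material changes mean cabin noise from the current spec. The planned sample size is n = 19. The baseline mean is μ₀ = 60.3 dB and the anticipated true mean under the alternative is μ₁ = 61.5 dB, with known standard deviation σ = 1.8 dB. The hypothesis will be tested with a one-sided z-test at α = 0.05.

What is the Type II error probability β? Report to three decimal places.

β ≈ 0.104

Standardized effect: d = |μ₁ − μ₀| / σ = |61.5 − 60.3| / 1.8 = 0.6667
Noncentrality parameter: δ = d·√n = 0.6667 × √19 = 2.9059
One-sided α = 0.05 → critical value z_{0.05} = 1.645.
Power = P(Z > 1.645 − δ) = Φ(1.261) = 0.8964.
Type II error: β = 1 − power = 1 − 0.8964 = 0.1036.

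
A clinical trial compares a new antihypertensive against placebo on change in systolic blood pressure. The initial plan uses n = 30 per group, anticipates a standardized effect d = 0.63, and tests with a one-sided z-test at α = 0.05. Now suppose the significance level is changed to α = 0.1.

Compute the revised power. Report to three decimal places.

Power ≈ 0.877

δ = d·√(n/2) = 0.63 × √(30/2) = 2.4400 (unchanged). New critical value: z_{0.1} = 1.282.
Revised power = P(Z > 1.282 − δ) = Φ(1.158) = 0.8767.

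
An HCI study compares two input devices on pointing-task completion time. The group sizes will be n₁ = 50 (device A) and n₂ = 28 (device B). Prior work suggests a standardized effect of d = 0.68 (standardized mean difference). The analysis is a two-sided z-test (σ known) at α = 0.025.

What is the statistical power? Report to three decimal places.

Noncentrality parameter: δ = d / √(1/n₁ + 1/n₂) = 0.68 / √(1/50 + 1/28) = 2.8809
Critical value for a two-sided test at α = 0.025: z_{α/2} = 2.241.
Power = Φ(δ − 2.241) + Φ(−δ − 2.241) = Φ(0.639) + Φ(-5.122) = 0.7387 + 0.0000 = 0.7387.

Power ≈ 0.739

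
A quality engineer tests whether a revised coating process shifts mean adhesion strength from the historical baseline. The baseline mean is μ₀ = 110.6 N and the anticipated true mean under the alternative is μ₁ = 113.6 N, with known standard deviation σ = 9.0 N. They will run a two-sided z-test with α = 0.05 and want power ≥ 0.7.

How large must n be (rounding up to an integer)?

n = 56

Standardized effect: d = |μ₁ − μ₀| / σ = |113.6 − 110.6| / 9.0 = 0.3333
Set Φ(δ − 1.960) = 0.7; then δ − 1.960 = Φ⁻¹(0.7) = 0.524, giving δ = 2.484.
(The Φ(−δ − z_{α/2}) term is vanishingly small for δ > 0 and is dropped in the standard sample-size formula.)
δ = d·√n ⇒ n = (δ/d)² = (2.484 / 0.3333)² = 55.55.
Round up to the next whole unit.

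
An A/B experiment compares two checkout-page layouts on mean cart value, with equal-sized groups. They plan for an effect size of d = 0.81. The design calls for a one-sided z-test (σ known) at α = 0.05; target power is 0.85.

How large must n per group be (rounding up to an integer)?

n = 22 per group

Set Φ(δ − 1.645) = 0.85; then δ − 1.645 = Φ⁻¹(0.85) = 1.036, giving δ = 2.681.
δ = d·√(n/2) ⇒ n = 2(δ/d)² = 2 × (2.681 / 0.81)² = 21.92.
Round up to the next whole unit.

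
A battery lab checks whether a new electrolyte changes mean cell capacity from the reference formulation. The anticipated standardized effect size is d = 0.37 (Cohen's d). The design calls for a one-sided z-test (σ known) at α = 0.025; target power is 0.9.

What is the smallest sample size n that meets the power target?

For power 0.9 need Φ(δ − z_{0.025}) = 0.9, so δ = z_{0.025} + z_{0.10} = 1.960 + 1.282 = 3.242.
δ = d·√n ⇒ n = (δ/d)² = (3.242 / 0.37)² = 76.75.
Round up to the next whole unit.

n = 77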